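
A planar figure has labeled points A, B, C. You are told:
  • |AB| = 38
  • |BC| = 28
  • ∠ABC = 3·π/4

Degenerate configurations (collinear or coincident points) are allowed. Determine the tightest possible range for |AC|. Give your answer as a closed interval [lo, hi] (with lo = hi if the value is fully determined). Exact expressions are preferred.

|AC| = 2·√(266·√(2) + 557)  (≈ 61.0960)

|AB| ∈ {38}
|BC| ∈ {28}
|AC| ∈ {2·√(266·√(2) + 557)}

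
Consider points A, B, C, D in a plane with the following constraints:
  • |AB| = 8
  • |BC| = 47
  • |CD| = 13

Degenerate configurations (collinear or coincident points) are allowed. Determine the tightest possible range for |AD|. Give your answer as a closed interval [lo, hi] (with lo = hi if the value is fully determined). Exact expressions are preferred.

|AD| ∈ [26, 68]  (≈ [26.0000, 68.0000])

|AB| ∈ {8}
|BC| ∈ {47}
|CD| ∈ {13}
|AC| ∈ [39, 55]
|BD| ∈ [34, 60]
|AD| ∈ [26, 68]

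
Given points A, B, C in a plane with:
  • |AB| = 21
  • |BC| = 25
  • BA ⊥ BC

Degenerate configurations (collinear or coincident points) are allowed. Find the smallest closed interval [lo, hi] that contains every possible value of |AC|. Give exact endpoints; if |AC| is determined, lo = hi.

|AB| ∈ {21}
|BC| ∈ {25}
|AC| ∈ {√(1066)}

|AC| = √(1066)  (≈ 32.6497)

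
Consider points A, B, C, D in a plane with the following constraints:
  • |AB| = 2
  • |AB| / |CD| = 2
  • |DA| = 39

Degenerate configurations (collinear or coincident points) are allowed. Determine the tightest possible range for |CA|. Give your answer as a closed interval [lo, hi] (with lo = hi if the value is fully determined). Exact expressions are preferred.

|AB| ∈ {2}
|AD| ∈ {39}
|CD| ∈ {1}
|BD| ∈ [37, 41]
|AC| ∈ [38, 40]
|BC| ∈ [36, 42]

|CA| ∈ [38, 40]  (≈ [38.0000, 40.0000])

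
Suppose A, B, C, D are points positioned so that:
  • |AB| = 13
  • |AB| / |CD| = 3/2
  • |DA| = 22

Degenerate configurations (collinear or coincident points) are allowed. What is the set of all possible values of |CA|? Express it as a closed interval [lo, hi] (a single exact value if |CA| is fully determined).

|AB| ∈ {13}
|AD| ∈ {22}
|CD| ∈ {26/3}
|BD| ∈ [9, 35]
|AC| ∈ [40/3, 92/3]
|BC| ∈ [1/3, 131/3]

|CA| ∈ [40/3, 92/3]  (≈ [13.3333, 30.6667])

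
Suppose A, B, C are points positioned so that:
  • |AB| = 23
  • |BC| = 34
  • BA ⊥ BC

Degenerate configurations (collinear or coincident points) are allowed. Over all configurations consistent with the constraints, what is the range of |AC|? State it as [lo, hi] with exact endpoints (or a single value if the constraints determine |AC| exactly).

|AB| ∈ {23}
|BC| ∈ {34}
|AC| ∈ {√(1685)}

|AC| = √(1685)  (≈ 41.0488)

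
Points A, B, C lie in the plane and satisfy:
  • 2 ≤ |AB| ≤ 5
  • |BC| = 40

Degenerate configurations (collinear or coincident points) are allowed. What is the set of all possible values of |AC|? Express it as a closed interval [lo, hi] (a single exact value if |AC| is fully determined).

|AC| ∈ [35, 45]  (≈ [35.0000, 45.0000])

|AB| ∈ [2, 5]
|BC| ∈ {40}
|AC| ∈ [35, 45]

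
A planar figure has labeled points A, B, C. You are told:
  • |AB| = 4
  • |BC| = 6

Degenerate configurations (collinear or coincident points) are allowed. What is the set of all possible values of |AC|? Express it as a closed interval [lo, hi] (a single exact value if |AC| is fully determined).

|AC| ∈ [2, 10]  (≈ [2.0000, 10.0000])

|AB| ∈ {4}
|BC| ∈ {6}
|AC| ∈ [2, 10]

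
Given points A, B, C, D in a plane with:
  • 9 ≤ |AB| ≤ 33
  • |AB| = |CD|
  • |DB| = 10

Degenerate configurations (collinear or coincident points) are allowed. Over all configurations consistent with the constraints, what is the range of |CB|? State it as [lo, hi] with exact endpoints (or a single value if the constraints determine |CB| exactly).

|AB| ∈ [9, 33]
|BD| ∈ {10}
|CD| ∈ [9, 33]
|AD| ∈ [0, 43]
|BC| ∈ [0, 43]
|AC| ∈ [0, 76]

|CB| ∈ [0, 43]  (≈ [0.0000, 43.0000])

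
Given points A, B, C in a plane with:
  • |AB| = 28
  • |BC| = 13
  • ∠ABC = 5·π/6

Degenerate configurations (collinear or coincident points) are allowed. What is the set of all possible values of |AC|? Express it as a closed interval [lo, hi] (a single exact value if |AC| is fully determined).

|AB| ∈ {28}
|BC| ∈ {13}
|AC| ∈ {√(364·√(3) + 953)}

|AC| = √(364·√(3) + 953)  (≈ 39.7928)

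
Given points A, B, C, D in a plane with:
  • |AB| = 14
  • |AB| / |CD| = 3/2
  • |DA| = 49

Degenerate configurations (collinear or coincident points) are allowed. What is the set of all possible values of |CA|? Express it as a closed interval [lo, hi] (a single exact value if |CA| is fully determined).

|CA| ∈ [119/3, 175/3]  (≈ [39.6667, 58.3333])

|AB| ∈ {14}
|AD| ∈ {49}
|CD| ∈ {28/3}
|BD| ∈ [35, 63]
|AC| ∈ [119/3, 175/3]
|BC| ∈ [77/3, 217/3]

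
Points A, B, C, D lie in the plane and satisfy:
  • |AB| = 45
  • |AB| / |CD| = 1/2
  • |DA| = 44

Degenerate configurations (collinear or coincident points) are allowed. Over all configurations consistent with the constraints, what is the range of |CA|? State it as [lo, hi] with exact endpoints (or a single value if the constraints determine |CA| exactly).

|CA| ∈ [46, 134]  (≈ [46.0000, 134.0000])

|AB| ∈ {45}
|AD| ∈ {44}
|CD| ∈ {90}
|BD| ∈ [1, 89]
|AC| ∈ [46, 134]
|BC| ∈ [1, 179]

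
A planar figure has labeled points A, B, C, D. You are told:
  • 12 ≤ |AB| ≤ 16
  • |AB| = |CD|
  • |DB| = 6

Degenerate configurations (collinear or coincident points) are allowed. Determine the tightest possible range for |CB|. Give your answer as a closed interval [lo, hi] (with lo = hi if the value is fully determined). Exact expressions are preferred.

|AB| ∈ [12, 16]
|BD| ∈ {6}
|CD| ∈ [12, 16]
|AD| ∈ [6, 22]
|BC| ∈ [6, 22]
|AC| ∈ [0, 38]

|CB| ∈ [6, 22]  (≈ [6.0000, 22.0000])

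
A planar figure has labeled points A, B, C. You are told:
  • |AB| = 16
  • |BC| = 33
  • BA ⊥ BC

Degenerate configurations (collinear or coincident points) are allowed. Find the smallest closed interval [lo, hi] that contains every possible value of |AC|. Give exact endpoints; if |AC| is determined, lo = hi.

|AC| = √(1345)  (≈ 36.6742)

|AB| ∈ {16}
|BC| ∈ {33}
|AC| ∈ {√(1345)}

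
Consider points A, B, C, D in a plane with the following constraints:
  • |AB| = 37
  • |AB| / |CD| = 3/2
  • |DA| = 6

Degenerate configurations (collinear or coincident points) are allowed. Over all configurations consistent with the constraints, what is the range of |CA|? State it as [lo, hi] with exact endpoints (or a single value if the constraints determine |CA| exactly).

|AB| ∈ {37}
|AD| ∈ {6}
|CD| ∈ {74/3}
|BD| ∈ [31, 43]
|AC| ∈ [56/3, 92/3]
|BC| ∈ [19/3, 203/3]

|CA| ∈ [56/3, 92/3]  (≈ [18.6667, 30.6667])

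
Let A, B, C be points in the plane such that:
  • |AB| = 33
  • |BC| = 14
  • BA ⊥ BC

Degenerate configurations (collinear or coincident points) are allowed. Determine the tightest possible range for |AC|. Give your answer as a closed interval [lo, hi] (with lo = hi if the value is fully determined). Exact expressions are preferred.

|AB| ∈ {33}
|BC| ∈ {14}
|AC| ∈ {√(1285)}

|AC| = √(1285)  (≈ 35.8469)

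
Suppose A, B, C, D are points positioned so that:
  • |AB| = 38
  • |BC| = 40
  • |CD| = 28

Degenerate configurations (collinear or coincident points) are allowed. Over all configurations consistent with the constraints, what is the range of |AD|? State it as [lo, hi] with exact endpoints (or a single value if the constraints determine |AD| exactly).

|AB| ∈ {38}
|BC| ∈ {40}
|CD| ∈ {28}
|AC| ∈ [2, 78]
|BD| ∈ [12, 68]
|AD| ∈ [0, 106]

|AD| ∈ [0, 106]  (≈ [0.0000, 106.0000])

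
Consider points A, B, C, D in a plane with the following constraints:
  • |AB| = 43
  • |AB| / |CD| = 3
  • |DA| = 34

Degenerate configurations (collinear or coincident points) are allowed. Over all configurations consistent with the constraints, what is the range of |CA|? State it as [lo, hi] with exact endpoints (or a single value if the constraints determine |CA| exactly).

|CA| ∈ [59/3, 145/3]  (≈ [19.6667, 48.3333])

|AB| ∈ {43}
|AD| ∈ {34}
|CD| ∈ {43/3}
|BD| ∈ [9, 77]
|AC| ∈ [59/3, 145/3]
|BC| ∈ [0, 274/3]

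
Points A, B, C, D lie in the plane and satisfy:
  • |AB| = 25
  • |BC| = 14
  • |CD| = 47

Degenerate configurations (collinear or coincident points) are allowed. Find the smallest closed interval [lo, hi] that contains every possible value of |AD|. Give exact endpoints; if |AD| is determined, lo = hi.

|AD| ∈ [8, 86]  (≈ [8.0000, 86.0000])

|AB| ∈ {25}
|BC| ∈ {14}
|CD| ∈ {47}
|AC| ∈ [11, 39]
|BD| ∈ [33, 61]
|AD| ∈ [8, 86]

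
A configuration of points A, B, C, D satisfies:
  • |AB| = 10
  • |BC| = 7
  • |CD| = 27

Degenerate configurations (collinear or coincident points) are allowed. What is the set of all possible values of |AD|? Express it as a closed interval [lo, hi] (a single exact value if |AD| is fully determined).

|AB| ∈ {10}
|BC| ∈ {7}
|CD| ∈ {27}
|AC| ∈ [3, 17]
|BD| ∈ [20, 34]
|AD| ∈ [10, 44]

|AD| ∈ [10, 44]  (≈ [10.0000, 44.0000])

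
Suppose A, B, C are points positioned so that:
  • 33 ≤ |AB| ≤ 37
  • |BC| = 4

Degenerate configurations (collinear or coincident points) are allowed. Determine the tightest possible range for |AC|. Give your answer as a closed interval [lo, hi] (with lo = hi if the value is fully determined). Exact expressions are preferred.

|AC| ∈ [29, 41]  (≈ [29.0000, 41.0000])

|AB| ∈ [33, 37]
|BC| ∈ {4}
|AC| ∈ [29, 41]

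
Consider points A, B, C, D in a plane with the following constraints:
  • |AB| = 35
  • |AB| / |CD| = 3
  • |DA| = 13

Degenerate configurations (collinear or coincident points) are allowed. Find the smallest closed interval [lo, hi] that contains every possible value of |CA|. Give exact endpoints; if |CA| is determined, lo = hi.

|AB| ∈ {35}
|AD| ∈ {13}
|CD| ∈ {35/3}
|BD| ∈ [22, 48]
|AC| ∈ [4/3, 74/3]
|BC| ∈ [31/3, 179/3]

|CA| ∈ [4/3, 74/3]  (≈ [1.3333, 24.6667])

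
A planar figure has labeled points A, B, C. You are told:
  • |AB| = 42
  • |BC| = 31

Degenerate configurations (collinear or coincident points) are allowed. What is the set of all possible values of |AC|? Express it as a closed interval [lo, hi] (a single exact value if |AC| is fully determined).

|AB| ∈ {42}
|BC| ∈ {31}
|AC| ∈ [11, 73]

|AC| ∈ [11, 73]  (≈ [11.0000, 73.0000])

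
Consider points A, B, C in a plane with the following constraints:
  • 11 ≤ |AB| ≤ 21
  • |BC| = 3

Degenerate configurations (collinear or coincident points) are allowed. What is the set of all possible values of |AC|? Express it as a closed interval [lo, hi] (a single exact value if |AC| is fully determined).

|AC| ∈ [8, 24]  (≈ [8.0000, 24.0000])

|AB| ∈ [11, 21]
|BC| ∈ {3}
|AC| ∈ [8, 24]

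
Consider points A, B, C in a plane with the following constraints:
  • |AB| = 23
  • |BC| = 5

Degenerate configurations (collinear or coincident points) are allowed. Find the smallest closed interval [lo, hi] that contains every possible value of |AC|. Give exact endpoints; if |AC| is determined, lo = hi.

|AC| ∈ [18, 28]  (≈ [18.0000, 28.0000])

|AB| ∈ {23}
|BC| ∈ {5}
|AC| ∈ [18, 28]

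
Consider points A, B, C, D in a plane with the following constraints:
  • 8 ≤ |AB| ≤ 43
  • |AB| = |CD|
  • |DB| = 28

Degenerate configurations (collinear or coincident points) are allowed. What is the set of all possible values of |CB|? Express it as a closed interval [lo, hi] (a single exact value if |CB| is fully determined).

|CB| ∈ [0, 71]  (≈ [0.0000, 71.0000])

|AB| ∈ [8, 43]
|BD| ∈ {28}
|CD| ∈ [8, 43]
|AD| ∈ [0, 71]
|BC| ∈ [0, 71]
|AC| ∈ [0, 114]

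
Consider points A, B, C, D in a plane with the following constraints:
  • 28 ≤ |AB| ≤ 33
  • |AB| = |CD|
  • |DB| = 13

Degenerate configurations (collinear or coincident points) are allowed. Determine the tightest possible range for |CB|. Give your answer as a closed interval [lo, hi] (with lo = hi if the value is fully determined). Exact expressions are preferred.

|AB| ∈ [28, 33]
|BD| ∈ {13}
|CD| ∈ [28, 33]
|AD| ∈ [15, 46]
|BC| ∈ [15, 46]
|AC| ∈ [0, 79]

|CB| ∈ [15, 46]  (≈ [15.0000, 46.0000])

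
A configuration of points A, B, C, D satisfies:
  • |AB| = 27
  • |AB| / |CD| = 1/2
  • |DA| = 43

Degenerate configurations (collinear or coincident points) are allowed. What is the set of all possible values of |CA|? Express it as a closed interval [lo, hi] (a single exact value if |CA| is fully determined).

|CA| ∈ [11, 97]  (≈ [11.0000, 97.0000])

|AB| ∈ {27}
|AD| ∈ {43}
|CD| ∈ {54}
|BD| ∈ [16, 70]
|AC| ∈ [11, 97]
|BC| ∈ [0, 124]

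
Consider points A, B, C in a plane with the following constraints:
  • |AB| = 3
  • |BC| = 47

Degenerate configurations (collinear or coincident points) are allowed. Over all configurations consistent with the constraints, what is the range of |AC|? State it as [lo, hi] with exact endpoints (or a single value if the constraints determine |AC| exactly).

|AC| ∈ [44, 50]  (≈ [44.0000, 50.0000])

|AB| ∈ {3}
|BC| ∈ {47}
|AC| ∈ [44, 50]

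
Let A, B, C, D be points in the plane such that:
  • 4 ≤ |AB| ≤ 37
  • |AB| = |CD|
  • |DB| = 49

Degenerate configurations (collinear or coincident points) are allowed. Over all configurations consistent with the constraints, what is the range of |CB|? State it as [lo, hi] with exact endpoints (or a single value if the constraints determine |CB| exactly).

|AB| ∈ [4, 37]
|BD| ∈ {49}
|CD| ∈ [4, 37]
|AD| ∈ [12, 86]
|BC| ∈ [12, 86]
|AC| ∈ [0, 123]

|CB| ∈ [12, 86]  (≈ [12.0000, 86.0000])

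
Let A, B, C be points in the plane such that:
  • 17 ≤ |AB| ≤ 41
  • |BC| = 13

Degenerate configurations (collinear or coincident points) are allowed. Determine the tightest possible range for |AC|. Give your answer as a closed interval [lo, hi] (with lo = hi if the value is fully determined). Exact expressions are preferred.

|AC| ∈ [4, 54]  (≈ [4.0000, 54.0000])

|AB| ∈ [17, 41]
|BC| ∈ {13}
|AC| ∈ [4, 54]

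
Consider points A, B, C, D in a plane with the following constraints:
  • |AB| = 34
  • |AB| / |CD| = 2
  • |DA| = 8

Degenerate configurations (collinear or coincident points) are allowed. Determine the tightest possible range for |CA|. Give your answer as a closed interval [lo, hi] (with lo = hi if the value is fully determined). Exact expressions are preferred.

|AB| ∈ {34}
|AD| ∈ {8}
|CD| ∈ {17}
|BD| ∈ [26, 42]
|AC| ∈ [9, 25]
|BC| ∈ [9, 59]

|CA| ∈ [9, 25]  (≈ [9.0000, 25.0000])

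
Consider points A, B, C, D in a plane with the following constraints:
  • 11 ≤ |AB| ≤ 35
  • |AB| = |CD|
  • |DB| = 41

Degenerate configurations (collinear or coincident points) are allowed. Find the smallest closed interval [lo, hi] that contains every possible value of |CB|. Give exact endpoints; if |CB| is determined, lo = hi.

|AB| ∈ [11, 35]
|BD| ∈ {41}
|CD| ∈ [11, 35]
|AD| ∈ [6, 76]
|BC| ∈ [6, 76]
|AC| ∈ [0, 111]

|CB| ∈ [6, 76]  (≈ [6.0000, 76.0000])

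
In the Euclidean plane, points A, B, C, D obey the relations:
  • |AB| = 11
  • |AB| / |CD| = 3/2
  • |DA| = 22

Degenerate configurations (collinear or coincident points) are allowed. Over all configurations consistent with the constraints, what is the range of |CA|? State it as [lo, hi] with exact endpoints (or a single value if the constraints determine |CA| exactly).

|CA| ∈ [44/3, 88/3]  (≈ [14.6667, 29.3333])

|AB| ∈ {11}
|AD| ∈ {22}
|CD| ∈ {22/3}
|BD| ∈ [11, 33]
|AC| ∈ [44/3, 88/3]
|BC| ∈ [11/3, 121/3]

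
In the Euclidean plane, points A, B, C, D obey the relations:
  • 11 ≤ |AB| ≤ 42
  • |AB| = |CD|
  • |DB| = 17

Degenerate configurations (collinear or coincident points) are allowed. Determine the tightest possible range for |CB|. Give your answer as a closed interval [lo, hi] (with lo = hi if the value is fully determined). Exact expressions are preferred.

|AB| ∈ [11, 42]
|BD| ∈ {17}
|CD| ∈ [11, 42]
|AD| ∈ [0, 59]
|BC| ∈ [0, 59]
|AC| ∈ [0, 101]

|CB| ∈ [0, 59]  (≈ [0.0000, 59.0000])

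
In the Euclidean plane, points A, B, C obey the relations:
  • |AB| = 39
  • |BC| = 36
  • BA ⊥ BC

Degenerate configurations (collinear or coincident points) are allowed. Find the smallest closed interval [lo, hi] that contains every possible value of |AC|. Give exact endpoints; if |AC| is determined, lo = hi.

|AB| ∈ {39}
|BC| ∈ {36}
|AC| ∈ {3·√(313)}

|AC| = 3·√(313)  (≈ 53.0754)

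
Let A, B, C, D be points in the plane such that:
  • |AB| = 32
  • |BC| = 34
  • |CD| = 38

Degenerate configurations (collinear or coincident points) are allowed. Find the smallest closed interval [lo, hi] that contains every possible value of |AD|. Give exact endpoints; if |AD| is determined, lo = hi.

|AD| ∈ [0, 104]  (≈ [0.0000, 104.0000])

|AB| ∈ {32}
|BC| ∈ {34}
|CD| ∈ {38}
|AC| ∈ [2, 66]
|BD| ∈ [4, 72]
|AD| ∈ [0, 104]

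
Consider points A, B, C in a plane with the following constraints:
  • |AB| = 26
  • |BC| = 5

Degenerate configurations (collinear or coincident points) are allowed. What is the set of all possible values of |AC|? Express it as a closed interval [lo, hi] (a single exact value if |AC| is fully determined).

|AC| ∈ [21, 31]  (≈ [21.0000, 31.0000])

|AB| ∈ {26}
|BC| ∈ {5}
|AC| ∈ [21, 31]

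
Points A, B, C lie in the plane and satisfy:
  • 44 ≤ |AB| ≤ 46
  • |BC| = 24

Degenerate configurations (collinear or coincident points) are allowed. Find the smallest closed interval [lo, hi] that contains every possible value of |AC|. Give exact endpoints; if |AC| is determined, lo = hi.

|AB| ∈ [44, 46]
|BC| ∈ {24}
|AC| ∈ [20, 70]

|AC| ∈ [20, 70]  (≈ [20.0000, 70.0000])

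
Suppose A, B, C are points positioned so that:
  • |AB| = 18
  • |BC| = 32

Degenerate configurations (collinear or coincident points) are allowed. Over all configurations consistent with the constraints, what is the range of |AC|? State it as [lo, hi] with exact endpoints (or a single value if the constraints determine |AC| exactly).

|AB| ∈ {18}
|BC| ∈ {32}
|AC| ∈ [14, 50]

|AC| ∈ [14, 50]  (≈ [14.0000, 50.0000])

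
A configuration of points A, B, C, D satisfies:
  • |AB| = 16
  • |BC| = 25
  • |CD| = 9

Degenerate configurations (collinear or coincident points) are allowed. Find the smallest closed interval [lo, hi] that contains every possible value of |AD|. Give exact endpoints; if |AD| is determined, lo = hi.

|AD| ∈ [0, 50]  (≈ [0.0000, 50.0000])

|AB| ∈ {16}
|BC| ∈ {25}
|CD| ∈ {9}
|AC| ∈ [9, 41]
|BD| ∈ [16, 34]
|AD| ∈ [0, 50]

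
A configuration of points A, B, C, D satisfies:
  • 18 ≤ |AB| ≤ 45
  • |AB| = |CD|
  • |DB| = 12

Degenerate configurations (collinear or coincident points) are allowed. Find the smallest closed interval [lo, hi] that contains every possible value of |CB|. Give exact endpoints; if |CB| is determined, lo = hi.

|CB| ∈ [6, 57]  (≈ [6.0000, 57.0000])

|AB| ∈ [18, 45]
|BD| ∈ {12}
|CD| ∈ [18, 45]
|AD| ∈ [6, 57]
|BC| ∈ [6, 57]
|AC| ∈ [0, 102]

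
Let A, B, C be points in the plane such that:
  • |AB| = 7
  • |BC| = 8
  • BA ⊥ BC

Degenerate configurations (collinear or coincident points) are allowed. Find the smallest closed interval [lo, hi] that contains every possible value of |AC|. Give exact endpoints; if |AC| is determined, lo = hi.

|AC| = √(113)  (≈ 10.6301)

|AB| ∈ {7}
|BC| ∈ {8}
|AC| ∈ {√(113)}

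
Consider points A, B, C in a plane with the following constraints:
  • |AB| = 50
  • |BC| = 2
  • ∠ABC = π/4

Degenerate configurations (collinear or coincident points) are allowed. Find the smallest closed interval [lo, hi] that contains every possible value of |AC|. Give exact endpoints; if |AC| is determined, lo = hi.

|AB| ∈ {50}
|BC| ∈ {2}
|AC| ∈ {2·√(626 - 25·√(2))}

|AC| = 2·√(626 - 25·√(2))  (≈ 48.6064)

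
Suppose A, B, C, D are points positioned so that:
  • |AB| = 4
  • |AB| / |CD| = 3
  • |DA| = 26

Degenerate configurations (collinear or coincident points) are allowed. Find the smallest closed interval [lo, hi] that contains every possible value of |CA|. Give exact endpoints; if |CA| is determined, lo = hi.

|CA| ∈ [74/3, 82/3]  (≈ [24.6667, 27.3333])

|AB| ∈ {4}
|AD| ∈ {26}
|CD| ∈ {4/3}
|BD| ∈ [22, 30]
|AC| ∈ [74/3, 82/3]
|BC| ∈ [62/3, 94/3]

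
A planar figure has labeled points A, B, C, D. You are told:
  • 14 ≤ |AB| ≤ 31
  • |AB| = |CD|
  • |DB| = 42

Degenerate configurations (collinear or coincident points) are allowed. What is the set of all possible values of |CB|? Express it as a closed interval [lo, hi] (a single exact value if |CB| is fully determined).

|AB| ∈ [14, 31]
|BD| ∈ {42}
|CD| ∈ [14, 31]
|AD| ∈ [11, 73]
|BC| ∈ [11, 73]
|AC| ∈ [0, 104]

|CB| ∈ [11, 73]  (≈ [11.0000, 73.0000])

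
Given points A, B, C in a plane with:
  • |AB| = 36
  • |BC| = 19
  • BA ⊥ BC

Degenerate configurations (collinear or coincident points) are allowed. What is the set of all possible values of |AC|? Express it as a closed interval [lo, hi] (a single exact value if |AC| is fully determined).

|AC| = √(1657)  (≈ 40.7063)

|AB| ∈ {36}
|BC| ∈ {19}
|AC| ∈ {√(1657)}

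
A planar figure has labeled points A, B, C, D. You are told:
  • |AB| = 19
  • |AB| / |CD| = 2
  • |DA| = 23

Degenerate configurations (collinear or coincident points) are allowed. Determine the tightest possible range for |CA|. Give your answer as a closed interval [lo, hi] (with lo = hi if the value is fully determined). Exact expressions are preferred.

|CA| ∈ [27/2, 65/2]  (≈ [13.5000, 32.5000])

|AB| ∈ {19}
|AD| ∈ {23}
|CD| ∈ {19/2}
|BD| ∈ [4, 42]
|AC| ∈ [27/2, 65/2]
|BC| ∈ [0, 103/2]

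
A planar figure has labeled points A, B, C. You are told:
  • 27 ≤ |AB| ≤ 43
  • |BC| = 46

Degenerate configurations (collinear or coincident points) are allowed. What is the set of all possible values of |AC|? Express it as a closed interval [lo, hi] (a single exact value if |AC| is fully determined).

|AB| ∈ [27, 43]
|BC| ∈ {46}
|AC| ∈ [3, 89]

|AC| ∈ [3, 89]  (≈ [3.0000, 89.0000])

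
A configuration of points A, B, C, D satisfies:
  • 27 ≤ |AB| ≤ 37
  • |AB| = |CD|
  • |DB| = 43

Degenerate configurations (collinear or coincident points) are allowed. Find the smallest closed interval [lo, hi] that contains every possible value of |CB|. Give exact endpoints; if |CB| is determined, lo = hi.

|CB| ∈ [6, 80]  (≈ [6.0000, 80.0000])

|AB| ∈ [27, 37]
|BD| ∈ {43}
|CD| ∈ [27, 37]
|AD| ∈ [6, 80]
|BC| ∈ [6, 80]
|AC| ∈ [0, 117]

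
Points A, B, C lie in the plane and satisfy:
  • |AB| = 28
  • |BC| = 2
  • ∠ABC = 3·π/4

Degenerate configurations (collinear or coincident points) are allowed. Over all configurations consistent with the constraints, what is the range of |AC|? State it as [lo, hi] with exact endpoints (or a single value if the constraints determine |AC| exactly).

|AB| ∈ {28}
|BC| ∈ {2}
|AC| ∈ {2·√(14·√(2) + 197)}

|AC| = 2·√(14·√(2) + 197)  (≈ 29.4482)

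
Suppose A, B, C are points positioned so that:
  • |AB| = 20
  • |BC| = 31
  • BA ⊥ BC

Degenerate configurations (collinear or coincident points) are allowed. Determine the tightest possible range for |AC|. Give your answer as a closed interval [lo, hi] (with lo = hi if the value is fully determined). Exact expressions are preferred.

|AC| = √(1361)  (≈ 36.8917)

|AB| ∈ {20}
|BC| ∈ {31}
|AC| ∈ {√(1361)}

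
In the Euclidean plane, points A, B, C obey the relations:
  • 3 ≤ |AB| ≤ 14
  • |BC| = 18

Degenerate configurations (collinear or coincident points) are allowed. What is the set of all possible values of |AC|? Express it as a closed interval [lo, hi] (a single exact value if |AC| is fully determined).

|AC| ∈ [4, 32]  (≈ [4.0000, 32.0000])

|AB| ∈ [3, 14]
|BC| ∈ {18}
|AC| ∈ [4, 32]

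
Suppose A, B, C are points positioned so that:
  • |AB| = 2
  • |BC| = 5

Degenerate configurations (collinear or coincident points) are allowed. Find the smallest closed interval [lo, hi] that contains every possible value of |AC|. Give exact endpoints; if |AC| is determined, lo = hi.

|AC| ∈ [3, 7]  (≈ [3.0000, 7.0000])

|AB| ∈ {2}
|BC| ∈ {5}
|AC| ∈ [3, 7]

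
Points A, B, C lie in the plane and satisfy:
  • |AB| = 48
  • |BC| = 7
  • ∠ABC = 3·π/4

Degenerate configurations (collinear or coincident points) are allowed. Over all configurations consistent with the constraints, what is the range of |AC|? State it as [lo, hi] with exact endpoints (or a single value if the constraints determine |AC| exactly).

|AC| = √(336·√(2) + 2353)  (≈ 53.1806)

|AB| ∈ {48}
|BC| ∈ {7}
|AC| ∈ {√(336·√(2) + 2353)}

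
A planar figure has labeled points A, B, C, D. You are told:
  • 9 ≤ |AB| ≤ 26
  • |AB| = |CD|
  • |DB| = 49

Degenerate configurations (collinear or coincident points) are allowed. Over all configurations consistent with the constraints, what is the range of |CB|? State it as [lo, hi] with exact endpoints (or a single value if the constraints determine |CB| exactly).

|CB| ∈ [23, 75]  (≈ [23.0000, 75.0000])

|AB| ∈ [9, 26]
|BD| ∈ {49}
|CD| ∈ [9, 26]
|AD| ∈ [23, 75]
|BC| ∈ [23, 75]
|AC| ∈ [0, 101]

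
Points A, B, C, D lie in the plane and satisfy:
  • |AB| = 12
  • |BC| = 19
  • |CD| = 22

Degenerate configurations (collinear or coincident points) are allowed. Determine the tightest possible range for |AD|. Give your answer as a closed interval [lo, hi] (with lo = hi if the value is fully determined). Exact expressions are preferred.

|AB| ∈ {12}
|BC| ∈ {19}
|CD| ∈ {22}
|AC| ∈ [7, 31]
|BD| ∈ [3, 41]
|AD| ∈ [0, 53]

|AD| ∈ [0, 53]  (≈ [0.0000, 53.0000])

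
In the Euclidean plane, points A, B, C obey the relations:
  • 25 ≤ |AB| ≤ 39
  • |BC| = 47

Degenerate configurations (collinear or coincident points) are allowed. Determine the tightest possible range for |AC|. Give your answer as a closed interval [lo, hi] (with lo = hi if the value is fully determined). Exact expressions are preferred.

|AB| ∈ [25, 39]
|BC| ∈ {47}
|AC| ∈ [8, 86]

|AC| ∈ [8, 86]  (≈ [8.0000, 86.0000])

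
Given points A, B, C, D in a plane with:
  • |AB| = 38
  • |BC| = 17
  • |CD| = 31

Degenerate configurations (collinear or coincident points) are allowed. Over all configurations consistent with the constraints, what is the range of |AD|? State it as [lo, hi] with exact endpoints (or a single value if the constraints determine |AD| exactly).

|AB| ∈ {38}
|BC| ∈ {17}
|CD| ∈ {31}
|AC| ∈ [21, 55]
|BD| ∈ [14, 48]
|AD| ∈ [0, 86]

|AD| ∈ [0, 86]  (≈ [0.0000, 86.0000])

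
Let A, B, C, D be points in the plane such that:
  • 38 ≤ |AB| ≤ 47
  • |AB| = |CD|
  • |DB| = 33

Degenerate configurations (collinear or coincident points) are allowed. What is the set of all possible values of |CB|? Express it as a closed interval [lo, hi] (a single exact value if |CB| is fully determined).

|AB| ∈ [38, 47]
|BD| ∈ {33}
|CD| ∈ [38, 47]
|AD| ∈ [5, 80]
|BC| ∈ [5, 80]
|AC| ∈ [0, 127]

|CB| ∈ [5, 80]  (≈ [5.0000, 80.0000])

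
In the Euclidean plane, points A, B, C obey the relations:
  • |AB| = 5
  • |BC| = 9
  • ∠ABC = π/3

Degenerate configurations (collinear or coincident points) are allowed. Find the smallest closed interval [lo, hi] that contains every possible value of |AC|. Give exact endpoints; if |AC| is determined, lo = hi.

|AB| ∈ {5}
|BC| ∈ {9}
|AC| ∈ {√(61)}

|AC| = √(61)  (≈ 7.8102)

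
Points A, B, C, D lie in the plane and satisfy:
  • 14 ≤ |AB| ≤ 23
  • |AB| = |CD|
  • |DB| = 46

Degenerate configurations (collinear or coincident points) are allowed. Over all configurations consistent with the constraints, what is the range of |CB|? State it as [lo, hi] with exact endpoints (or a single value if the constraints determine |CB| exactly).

|AB| ∈ [14, 23]
|BD| ∈ {46}
|CD| ∈ [14, 23]
|AD| ∈ [23, 69]
|BC| ∈ [23, 69]
|AC| ∈ [0, 92]

|CB| ∈ [23, 69]  (≈ [23.0000, 69.0000])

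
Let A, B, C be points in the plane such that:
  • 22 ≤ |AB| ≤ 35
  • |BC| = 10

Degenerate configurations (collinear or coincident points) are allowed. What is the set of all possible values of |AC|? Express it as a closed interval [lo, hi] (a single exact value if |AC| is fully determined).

|AB| ∈ [22, 35]
|BC| ∈ {10}
|AC| ∈ [12, 45]

|AC| ∈ [12, 45]  (≈ [12.0000, 45.0000])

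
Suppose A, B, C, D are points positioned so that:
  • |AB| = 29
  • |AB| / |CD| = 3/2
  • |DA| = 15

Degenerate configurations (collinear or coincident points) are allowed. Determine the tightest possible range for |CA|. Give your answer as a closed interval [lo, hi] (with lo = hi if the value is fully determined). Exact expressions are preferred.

|AB| ∈ {29}
|AD| ∈ {15}
|CD| ∈ {58/3}
|BD| ∈ [14, 44]
|AC| ∈ [13/3, 103/3]
|BC| ∈ [0, 190/3]

|CA| ∈ [13/3, 103/3]  (≈ [4.3333, 34.3333])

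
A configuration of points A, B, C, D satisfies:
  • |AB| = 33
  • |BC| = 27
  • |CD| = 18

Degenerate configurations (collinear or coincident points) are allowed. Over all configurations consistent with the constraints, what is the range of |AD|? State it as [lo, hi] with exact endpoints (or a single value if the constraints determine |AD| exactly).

|AB| ∈ {33}
|BC| ∈ {27}
|CD| ∈ {18}
|AC| ∈ [6, 60]
|BD| ∈ [9, 45]
|AD| ∈ [0, 78]

|AD| ∈ [0, 78]  (≈ [0.0000, 78.0000])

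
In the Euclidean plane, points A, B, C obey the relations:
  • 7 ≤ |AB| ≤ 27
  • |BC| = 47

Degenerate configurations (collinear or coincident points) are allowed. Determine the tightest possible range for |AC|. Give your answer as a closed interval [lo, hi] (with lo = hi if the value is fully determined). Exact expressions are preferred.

|AB| ∈ [7, 27]
|BC| ∈ {47}
|AC| ∈ [20, 74]

|AC| ∈ [20, 74]  (≈ [20.0000, 74.0000])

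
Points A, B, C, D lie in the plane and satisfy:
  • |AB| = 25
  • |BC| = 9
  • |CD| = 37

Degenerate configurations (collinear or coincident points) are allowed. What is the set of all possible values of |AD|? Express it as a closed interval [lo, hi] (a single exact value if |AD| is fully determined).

|AB| ∈ {25}
|BC| ∈ {9}
|CD| ∈ {37}
|AC| ∈ [16, 34]
|BD| ∈ [28, 46]
|AD| ∈ [3, 71]

|AD| ∈ [3, 71]  (≈ [3.0000, 71.0000])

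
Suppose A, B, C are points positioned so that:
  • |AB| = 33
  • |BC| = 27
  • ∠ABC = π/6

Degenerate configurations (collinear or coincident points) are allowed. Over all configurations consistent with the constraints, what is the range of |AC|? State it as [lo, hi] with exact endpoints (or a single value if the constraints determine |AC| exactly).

|AB| ∈ {33}
|BC| ∈ {27}
|AC| ∈ {3·√(202 - 99·√(3))}

|AC| = 3·√(202 - 99·√(3))  (≈ 16.5754)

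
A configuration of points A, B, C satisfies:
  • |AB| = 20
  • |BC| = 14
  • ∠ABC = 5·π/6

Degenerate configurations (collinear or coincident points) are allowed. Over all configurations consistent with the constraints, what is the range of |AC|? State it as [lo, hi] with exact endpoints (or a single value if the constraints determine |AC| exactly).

|AB| ∈ {20}
|BC| ∈ {14}
|AC| ∈ {2·√(70·√(3) + 149)}

|AC| = 2·√(70·√(3) + 149)  (≈ 32.8782)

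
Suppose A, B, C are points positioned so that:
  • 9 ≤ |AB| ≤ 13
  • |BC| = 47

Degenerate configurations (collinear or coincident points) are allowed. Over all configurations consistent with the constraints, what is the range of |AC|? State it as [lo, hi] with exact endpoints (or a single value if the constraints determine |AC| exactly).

|AB| ∈ [9, 13]
|BC| ∈ {47}
|AC| ∈ [34, 60]

|AC| ∈ [34, 60]  (≈ [34.0000, 60.0000])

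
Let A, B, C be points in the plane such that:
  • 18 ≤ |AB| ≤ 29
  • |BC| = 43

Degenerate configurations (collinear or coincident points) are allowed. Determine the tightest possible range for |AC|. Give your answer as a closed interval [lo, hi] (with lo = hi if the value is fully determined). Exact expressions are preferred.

|AB| ∈ [18, 29]
|BC| ∈ {43}
|AC| ∈ [14, 72]

|AC| ∈ [14, 72]  (≈ [14.0000, 72.0000])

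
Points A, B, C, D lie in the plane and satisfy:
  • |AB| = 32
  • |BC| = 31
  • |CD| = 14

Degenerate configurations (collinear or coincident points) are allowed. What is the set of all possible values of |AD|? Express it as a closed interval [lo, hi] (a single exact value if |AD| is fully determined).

|AD| ∈ [0, 77]  (≈ [0.0000, 77.0000])

|AB| ∈ {32}
|BC| ∈ {31}
|CD| ∈ {14}
|AC| ∈ [1, 63]
|BD| ∈ [17, 45]
|AD| ∈ [0, 77]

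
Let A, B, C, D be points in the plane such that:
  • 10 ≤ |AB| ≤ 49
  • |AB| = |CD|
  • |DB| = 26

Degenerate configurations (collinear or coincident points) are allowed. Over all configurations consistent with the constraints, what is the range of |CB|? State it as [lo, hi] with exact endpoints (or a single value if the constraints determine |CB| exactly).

|CB| ∈ [0, 75]  (≈ [0.0000, 75.0000])

|AB| ∈ [10, 49]
|BD| ∈ {26}
|CD| ∈ [10, 49]
|AD| ∈ [0, 75]
|BC| ∈ [0, 75]
|AC| ∈ [0, 124]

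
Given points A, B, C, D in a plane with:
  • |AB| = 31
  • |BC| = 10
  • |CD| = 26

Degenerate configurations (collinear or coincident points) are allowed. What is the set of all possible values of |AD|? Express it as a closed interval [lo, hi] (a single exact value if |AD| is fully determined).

|AD| ∈ [0, 67]  (≈ [0.0000, 67.0000])

|AB| ∈ {31}
|BC| ∈ {10}
|CD| ∈ {26}
|AC| ∈ [21, 41]
|BD| ∈ [16, 36]
|AD| ∈ [0, 67]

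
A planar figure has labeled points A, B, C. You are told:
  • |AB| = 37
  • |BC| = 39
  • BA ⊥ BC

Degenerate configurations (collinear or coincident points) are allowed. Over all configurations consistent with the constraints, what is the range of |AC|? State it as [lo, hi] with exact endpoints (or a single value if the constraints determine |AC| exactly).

|AB| ∈ {37}
|BC| ∈ {39}
|AC| ∈ {17·√(10)}

|AC| = 17·√(10)  (≈ 53.7587)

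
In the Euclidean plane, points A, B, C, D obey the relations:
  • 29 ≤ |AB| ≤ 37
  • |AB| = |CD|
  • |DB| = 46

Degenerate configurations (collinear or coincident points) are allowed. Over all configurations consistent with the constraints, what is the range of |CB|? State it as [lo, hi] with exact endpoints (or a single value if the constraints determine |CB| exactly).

|CB| ∈ [9, 83]  (≈ [9.0000, 83.0000])

|AB| ∈ [29, 37]
|BD| ∈ {46}
|CD| ∈ [29, 37]
|AD| ∈ [9, 83]
|BC| ∈ [9, 83]
|AC| ∈ [0, 120]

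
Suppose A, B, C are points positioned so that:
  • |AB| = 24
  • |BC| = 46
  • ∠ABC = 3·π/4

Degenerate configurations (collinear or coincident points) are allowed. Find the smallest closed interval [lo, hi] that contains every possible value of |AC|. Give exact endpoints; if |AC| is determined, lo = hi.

|AB| ∈ {24}
|BC| ∈ {46}
|AC| ∈ {2·√(276·√(2) + 673)}

|AC| = 2·√(276·√(2) + 673)  (≈ 65.2173)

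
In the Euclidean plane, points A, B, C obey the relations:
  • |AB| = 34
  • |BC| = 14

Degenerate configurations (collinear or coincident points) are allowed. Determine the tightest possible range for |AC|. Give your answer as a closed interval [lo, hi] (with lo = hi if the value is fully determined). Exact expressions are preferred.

|AC| ∈ [20, 48]  (≈ [20.0000, 48.0000])

|AB| ∈ {34}
|BC| ∈ {14}
|AC| ∈ [20, 48]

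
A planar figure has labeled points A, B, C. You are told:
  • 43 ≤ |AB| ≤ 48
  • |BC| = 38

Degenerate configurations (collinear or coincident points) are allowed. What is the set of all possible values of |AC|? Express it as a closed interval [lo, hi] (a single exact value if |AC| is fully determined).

|AB| ∈ [43, 48]
|BC| ∈ {38}
|AC| ∈ [5, 86]

|AC| ∈ [5, 86]  (≈ [5.0000, 86.0000])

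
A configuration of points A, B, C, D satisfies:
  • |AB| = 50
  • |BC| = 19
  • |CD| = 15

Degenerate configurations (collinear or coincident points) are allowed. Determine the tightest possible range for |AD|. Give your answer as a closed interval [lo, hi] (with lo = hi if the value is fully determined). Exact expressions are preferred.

|AD| ∈ [16, 84]  (≈ [16.0000, 84.0000])

|AB| ∈ {50}
|BC| ∈ {19}
|CD| ∈ {15}
|AC| ∈ [31, 69]
|BD| ∈ [4, 34]
|AD| ∈ [16, 84]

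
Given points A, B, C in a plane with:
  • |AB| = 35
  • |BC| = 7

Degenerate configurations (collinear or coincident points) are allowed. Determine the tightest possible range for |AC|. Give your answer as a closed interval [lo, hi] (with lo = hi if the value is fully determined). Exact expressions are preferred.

|AB| ∈ {35}
|BC| ∈ {7}
|AC| ∈ [28, 42]

|AC| ∈ [28, 42]  (≈ [28.0000, 42.0000])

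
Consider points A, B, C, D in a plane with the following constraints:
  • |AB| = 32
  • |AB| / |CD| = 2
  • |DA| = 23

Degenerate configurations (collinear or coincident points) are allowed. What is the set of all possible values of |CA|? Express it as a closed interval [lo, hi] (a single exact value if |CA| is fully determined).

|AB| ∈ {32}
|AD| ∈ {23}
|CD| ∈ {16}
|BD| ∈ [9, 55]
|AC| ∈ [7, 39]
|BC| ∈ [0, 71]

|CA| ∈ [7, 39]  (≈ [7.0000, 39.0000])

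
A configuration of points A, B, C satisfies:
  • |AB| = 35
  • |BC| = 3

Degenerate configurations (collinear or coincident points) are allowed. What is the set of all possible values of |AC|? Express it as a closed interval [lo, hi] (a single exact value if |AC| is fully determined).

|AB| ∈ {35}
|BC| ∈ {3}
|AC| ∈ [32, 38]

|AC| ∈ [32, 38]  (≈ [32.0000, 38.0000])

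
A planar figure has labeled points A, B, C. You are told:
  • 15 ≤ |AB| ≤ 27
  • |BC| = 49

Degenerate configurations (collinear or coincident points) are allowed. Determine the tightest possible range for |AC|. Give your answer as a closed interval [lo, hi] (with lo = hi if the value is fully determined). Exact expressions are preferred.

|AC| ∈ [22, 76]  (≈ [22.0000, 76.0000])

|AB| ∈ [15, 27]
|BC| ∈ {49}
|AC| ∈ [22, 76]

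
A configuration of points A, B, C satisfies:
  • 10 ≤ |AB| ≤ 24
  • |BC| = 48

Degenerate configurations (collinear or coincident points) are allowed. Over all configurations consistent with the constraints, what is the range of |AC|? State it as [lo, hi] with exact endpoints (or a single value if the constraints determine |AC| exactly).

|AB| ∈ [10, 24]
|BC| ∈ {48}
|AC| ∈ [24, 72]

|AC| ∈ [24, 72]  (≈ [24.0000, 72.0000])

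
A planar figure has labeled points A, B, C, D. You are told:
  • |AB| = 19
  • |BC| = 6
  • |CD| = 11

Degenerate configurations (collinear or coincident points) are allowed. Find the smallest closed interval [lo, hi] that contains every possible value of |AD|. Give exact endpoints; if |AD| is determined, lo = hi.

|AB| ∈ {19}
|BC| ∈ {6}
|CD| ∈ {11}
|AC| ∈ [13, 25]
|BD| ∈ [5, 17]
|AD| ∈ [2, 36]

|AD| ∈ [2, 36]  (≈ [2.0000, 36.0000])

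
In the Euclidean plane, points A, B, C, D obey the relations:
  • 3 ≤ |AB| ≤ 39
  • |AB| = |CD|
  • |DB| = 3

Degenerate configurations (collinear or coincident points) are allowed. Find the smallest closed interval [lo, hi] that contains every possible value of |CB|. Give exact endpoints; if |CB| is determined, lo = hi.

|AB| ∈ [3, 39]
|BD| ∈ {3}
|CD| ∈ [3, 39]
|AD| ∈ [0, 42]
|BC| ∈ [0, 42]
|AC| ∈ [0, 81]

|CB| ∈ [0, 42]  (≈ [0.0000, 42.0000])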